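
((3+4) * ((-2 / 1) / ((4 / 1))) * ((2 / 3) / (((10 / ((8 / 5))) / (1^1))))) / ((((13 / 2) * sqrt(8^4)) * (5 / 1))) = -7 / 39000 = -0.00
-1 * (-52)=52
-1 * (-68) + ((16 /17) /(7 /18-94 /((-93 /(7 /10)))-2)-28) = 1669640 /42857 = 38.96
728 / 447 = 1.63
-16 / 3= -5.33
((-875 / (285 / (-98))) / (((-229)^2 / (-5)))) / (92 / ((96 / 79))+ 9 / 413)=-283318000 / 747918943423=-0.00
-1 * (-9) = 9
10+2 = 12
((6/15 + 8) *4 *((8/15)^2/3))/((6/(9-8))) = 1792/3375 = 0.53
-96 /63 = -32 /21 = -1.52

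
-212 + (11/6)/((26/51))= -10837/52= -208.40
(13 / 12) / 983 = 13 / 11796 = 0.00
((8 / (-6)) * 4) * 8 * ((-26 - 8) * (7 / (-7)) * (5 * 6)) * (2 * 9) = -783360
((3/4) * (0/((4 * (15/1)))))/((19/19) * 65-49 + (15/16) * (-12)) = 0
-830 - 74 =-904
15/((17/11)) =165/17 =9.71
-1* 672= -672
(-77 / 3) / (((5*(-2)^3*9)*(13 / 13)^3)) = 77 / 1080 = 0.07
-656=-656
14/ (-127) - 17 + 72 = 6971/ 127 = 54.89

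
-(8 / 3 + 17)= -59 / 3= -19.67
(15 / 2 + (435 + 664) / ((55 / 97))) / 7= 214031 / 770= 277.96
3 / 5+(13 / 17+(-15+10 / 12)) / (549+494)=312323 / 531930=0.59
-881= -881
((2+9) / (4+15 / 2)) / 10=11 / 115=0.10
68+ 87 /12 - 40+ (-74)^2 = 5511.25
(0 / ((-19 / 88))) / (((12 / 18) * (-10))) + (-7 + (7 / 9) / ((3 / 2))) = -175 / 27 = -6.48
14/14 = 1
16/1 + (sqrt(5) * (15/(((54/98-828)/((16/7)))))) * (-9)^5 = 16 + 2204496 * sqrt(5)/901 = 5487.04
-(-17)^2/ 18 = -289/ 18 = -16.06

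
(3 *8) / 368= 0.07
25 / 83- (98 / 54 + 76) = -173708 / 2241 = -77.51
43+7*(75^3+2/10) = 14765847/5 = 2953169.40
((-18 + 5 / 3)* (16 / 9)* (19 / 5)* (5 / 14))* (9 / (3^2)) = -1064 / 27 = -39.41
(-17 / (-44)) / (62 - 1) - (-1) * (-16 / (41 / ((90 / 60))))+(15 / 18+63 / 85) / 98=-193519393 / 343749945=-0.56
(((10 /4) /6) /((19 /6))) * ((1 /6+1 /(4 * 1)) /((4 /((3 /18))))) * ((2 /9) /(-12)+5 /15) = 425 /590976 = 0.00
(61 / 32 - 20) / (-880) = 579 / 28160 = 0.02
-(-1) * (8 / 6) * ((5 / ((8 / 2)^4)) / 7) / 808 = 5 / 1085952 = 0.00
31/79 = 0.39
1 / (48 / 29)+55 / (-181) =2609 / 8688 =0.30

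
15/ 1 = 15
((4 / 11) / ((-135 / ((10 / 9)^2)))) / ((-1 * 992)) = 5 / 1491534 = 0.00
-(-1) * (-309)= -309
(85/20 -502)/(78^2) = -1991/24336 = -0.08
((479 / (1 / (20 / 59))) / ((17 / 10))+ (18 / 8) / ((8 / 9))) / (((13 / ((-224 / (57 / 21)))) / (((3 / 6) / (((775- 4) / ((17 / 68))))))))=-154195307 / 1528066488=-0.10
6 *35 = 210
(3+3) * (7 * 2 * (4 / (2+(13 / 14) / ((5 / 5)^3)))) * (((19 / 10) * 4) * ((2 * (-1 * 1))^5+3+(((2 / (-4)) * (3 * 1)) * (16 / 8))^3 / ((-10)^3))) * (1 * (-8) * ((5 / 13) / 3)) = 1726327232 / 66625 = 25911.10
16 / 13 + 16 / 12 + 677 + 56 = 28687 / 39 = 735.56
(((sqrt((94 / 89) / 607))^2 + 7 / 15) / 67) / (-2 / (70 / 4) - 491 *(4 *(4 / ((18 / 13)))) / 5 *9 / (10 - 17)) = 0.00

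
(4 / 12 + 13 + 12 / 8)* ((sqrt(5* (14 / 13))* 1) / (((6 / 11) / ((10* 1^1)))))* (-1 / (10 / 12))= -979* sqrt(910) / 39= -757.25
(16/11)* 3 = 48/11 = 4.36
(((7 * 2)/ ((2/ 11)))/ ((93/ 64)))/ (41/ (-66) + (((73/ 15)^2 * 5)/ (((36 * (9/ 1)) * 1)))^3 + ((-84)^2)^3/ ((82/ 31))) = 2296141025536512000/ 5754854733773268804272990509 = 0.00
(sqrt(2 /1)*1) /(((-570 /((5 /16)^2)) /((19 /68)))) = -5*sqrt(2) /104448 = -0.00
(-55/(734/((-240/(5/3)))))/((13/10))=39600/4771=8.30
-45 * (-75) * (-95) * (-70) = 22443750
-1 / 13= -0.08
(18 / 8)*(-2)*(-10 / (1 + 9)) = 9 / 2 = 4.50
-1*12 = -12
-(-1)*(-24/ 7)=-24/ 7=-3.43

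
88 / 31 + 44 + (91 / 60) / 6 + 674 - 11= 7924621 / 11160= 710.09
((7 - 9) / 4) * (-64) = 32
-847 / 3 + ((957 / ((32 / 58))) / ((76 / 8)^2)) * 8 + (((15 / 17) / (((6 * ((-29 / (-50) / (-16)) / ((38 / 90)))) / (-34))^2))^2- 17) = 222758922584052219820 / 15076889112609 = 14774859.78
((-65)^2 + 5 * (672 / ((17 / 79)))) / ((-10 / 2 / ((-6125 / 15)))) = 82629925 / 51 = 1620194.61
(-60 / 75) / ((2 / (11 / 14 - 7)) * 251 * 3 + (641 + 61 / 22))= -2552 / 1280555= -0.00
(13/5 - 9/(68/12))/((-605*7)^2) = 86/1524494125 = 0.00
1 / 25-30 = -749 / 25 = -29.96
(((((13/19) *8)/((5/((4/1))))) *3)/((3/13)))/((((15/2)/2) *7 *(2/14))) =15.18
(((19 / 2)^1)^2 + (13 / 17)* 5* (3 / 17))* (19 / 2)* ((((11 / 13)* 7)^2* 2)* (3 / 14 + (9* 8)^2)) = 9443751341871 / 30056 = 314205195.03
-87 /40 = -2.18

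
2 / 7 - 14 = -96 / 7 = -13.71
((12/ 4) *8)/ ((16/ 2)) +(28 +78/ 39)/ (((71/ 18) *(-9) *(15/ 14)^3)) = 36949/ 15975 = 2.31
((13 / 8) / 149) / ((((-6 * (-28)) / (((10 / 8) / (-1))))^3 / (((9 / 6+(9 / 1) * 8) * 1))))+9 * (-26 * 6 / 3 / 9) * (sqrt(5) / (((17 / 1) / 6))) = -312 * sqrt(5) / 17 - 1625 / 4921491456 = -41.04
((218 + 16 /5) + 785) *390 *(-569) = -223285842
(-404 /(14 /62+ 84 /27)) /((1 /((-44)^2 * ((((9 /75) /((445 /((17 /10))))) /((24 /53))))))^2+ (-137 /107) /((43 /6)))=-6163936048816033356 /4158028045061513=-1482.42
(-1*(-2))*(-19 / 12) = -19 / 6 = -3.17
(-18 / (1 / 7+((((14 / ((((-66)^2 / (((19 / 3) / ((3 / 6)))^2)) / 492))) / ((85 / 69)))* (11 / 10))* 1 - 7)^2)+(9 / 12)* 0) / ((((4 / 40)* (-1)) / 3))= 1672938815625 / 149324551614988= 0.01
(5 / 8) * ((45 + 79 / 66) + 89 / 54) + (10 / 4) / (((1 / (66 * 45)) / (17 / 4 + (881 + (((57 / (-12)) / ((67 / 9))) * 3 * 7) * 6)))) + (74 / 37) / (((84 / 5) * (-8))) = 13318805268035 / 2228688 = 5976074.38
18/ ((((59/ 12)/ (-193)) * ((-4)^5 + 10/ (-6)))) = 125064/ 181543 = 0.69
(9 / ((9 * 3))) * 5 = 5 / 3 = 1.67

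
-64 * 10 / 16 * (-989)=39560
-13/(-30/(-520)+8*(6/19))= -12844/2553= -5.03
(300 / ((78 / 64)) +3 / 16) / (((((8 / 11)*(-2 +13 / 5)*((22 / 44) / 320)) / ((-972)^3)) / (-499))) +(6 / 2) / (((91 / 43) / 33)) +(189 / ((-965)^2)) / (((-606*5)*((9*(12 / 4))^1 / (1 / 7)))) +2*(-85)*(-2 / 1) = 42511528473472676055817164659 / 256766669250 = 165564824272738725.24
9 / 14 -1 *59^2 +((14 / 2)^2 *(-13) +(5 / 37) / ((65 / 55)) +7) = -27678375 / 6734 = -4110.24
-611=-611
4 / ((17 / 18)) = 72 / 17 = 4.24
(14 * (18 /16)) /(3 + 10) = 63 /52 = 1.21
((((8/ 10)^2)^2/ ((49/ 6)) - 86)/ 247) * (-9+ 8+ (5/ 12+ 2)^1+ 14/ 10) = -17109391/ 17456250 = -0.98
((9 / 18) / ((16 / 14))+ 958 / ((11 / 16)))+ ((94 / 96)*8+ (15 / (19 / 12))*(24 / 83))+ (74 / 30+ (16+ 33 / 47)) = 92856099791 / 65224720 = 1423.63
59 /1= 59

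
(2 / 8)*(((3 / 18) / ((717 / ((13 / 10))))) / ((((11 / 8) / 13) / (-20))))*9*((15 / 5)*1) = -0.39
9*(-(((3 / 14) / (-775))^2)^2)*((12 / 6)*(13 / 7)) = -9477 / 48505054521875000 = -0.00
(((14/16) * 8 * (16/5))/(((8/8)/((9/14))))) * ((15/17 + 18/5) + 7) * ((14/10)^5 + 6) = 2498661504/1328125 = 1881.35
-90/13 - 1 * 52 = -58.92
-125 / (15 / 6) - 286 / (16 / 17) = -2831 / 8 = -353.88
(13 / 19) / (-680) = -13 / 12920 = -0.00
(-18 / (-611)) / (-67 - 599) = -1 / 22607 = -0.00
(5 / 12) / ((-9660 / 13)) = -13 / 23184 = -0.00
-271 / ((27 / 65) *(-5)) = 3523 / 27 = 130.48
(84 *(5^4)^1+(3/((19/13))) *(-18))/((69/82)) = 27245812/437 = 62347.40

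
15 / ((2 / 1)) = 15 / 2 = 7.50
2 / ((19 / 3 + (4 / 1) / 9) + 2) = 18 / 79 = 0.23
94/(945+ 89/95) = 95/956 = 0.10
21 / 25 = 0.84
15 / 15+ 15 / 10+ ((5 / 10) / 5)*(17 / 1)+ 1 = 26 / 5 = 5.20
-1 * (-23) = 23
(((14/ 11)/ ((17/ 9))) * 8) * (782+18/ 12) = 789768/ 187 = 4223.36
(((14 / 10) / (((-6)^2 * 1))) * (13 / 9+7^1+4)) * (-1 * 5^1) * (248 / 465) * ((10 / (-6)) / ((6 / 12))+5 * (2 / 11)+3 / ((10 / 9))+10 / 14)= -256144 / 200475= -1.28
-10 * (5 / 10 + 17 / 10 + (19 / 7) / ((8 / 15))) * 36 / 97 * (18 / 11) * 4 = -1322568 / 7469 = -177.07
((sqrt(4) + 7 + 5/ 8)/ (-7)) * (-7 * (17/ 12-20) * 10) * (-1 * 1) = 85855/ 48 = 1788.65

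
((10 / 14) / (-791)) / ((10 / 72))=-36 / 5537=-0.01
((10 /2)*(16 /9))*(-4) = -320 /9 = -35.56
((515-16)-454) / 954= 5 / 106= 0.05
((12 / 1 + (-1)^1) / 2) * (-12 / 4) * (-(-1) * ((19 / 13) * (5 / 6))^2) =-99275 / 4056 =-24.48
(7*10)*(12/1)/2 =420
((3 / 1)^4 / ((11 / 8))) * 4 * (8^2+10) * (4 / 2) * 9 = 313867.64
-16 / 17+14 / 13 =30 / 221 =0.14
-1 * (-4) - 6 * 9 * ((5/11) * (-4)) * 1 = 1124/11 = 102.18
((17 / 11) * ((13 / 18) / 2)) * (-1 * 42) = -1547 / 66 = -23.44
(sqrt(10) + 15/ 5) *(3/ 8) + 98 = 3 *sqrt(10)/ 8 + 793/ 8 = 100.31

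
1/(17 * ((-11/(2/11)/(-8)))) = 16/2057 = 0.01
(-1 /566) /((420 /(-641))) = 641 /237720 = 0.00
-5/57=-0.09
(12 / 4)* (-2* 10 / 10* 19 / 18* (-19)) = 120.33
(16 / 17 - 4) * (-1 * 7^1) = 364 / 17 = 21.41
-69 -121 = -190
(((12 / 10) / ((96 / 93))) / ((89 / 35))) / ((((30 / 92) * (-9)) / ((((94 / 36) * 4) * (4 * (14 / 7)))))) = -469154 / 36045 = -13.02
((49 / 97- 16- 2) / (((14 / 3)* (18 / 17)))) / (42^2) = -28849 / 14373072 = -0.00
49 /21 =7 /3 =2.33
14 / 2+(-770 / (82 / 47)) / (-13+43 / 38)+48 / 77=5800017 / 129437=44.81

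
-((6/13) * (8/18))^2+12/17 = 17164/25857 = 0.66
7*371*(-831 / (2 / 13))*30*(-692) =291214958580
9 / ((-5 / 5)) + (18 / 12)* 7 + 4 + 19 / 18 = 59 / 9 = 6.56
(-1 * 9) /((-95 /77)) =693 /95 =7.29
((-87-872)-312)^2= 1615441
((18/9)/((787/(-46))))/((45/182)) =-16744/35415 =-0.47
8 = 8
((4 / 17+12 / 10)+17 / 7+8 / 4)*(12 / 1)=41868 / 595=70.37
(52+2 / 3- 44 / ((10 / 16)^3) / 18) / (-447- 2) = -47986 / 505125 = -0.09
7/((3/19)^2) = 2527/9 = 280.78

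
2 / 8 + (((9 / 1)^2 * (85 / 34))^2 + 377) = 82767 / 2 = 41383.50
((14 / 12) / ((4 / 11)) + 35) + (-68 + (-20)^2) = 370.21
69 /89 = 0.78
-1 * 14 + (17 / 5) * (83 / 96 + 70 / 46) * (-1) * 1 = -244133 / 11040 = -22.11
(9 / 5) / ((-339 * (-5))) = 3 / 2825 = 0.00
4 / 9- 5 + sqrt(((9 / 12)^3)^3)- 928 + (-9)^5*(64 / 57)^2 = -244894577 / 3249 + 81*sqrt(3) / 512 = -75375.10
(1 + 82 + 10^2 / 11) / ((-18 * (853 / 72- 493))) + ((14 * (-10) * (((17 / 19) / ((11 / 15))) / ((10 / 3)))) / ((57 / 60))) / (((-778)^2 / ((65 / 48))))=1750687704121 / 166534635386504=0.01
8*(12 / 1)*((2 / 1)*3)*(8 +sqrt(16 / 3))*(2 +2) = 3072*sqrt(3) +18432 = 23752.86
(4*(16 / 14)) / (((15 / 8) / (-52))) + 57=-7327 / 105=-69.78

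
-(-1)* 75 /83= 75 /83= 0.90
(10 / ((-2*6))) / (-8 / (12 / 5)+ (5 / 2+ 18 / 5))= -25 / 83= -0.30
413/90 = 4.59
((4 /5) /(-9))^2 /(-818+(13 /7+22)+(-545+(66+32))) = -7 /1099575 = -0.00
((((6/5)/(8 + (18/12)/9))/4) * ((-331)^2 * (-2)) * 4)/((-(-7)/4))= -18398.58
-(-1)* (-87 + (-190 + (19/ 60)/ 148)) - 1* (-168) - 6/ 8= -974561/ 8880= -109.75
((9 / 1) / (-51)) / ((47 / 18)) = -54 / 799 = -0.07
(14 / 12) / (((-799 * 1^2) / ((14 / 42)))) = -7 / 14382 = -0.00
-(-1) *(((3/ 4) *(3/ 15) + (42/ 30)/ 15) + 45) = 13573/ 300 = 45.24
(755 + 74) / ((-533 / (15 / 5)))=-2487 / 533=-4.67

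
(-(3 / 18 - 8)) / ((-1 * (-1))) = 47 / 6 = 7.83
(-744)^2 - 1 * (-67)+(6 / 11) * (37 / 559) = 3404105069 / 6149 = 553603.04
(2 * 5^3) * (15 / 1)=3750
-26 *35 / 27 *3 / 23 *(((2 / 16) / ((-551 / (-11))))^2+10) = -88408666255 / 2011053024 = -43.96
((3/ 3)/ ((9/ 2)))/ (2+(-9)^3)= -2/ 6543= -0.00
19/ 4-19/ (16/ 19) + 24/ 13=-15.97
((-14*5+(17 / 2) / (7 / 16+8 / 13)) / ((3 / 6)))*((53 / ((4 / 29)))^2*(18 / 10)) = -48057672567 / 1460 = -32916214.09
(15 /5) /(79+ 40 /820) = 123 /3241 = 0.04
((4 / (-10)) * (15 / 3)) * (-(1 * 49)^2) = 4802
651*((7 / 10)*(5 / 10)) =4557 / 20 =227.85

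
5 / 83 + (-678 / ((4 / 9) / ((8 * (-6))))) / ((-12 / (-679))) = 4143258.06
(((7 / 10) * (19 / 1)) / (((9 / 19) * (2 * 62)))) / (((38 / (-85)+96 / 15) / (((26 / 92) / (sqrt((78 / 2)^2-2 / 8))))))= 79781 * sqrt(6083) / 22573157904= 0.00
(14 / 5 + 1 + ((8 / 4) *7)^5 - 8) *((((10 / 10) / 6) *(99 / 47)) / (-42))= -4225727 / 940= -4495.45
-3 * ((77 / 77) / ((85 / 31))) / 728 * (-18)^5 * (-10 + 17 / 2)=-32949342 / 7735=-4259.77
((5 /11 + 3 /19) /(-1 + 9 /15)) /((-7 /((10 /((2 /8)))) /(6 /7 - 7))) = -550400 /10241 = -53.74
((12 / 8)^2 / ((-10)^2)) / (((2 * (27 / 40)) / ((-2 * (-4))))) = 2 / 15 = 0.13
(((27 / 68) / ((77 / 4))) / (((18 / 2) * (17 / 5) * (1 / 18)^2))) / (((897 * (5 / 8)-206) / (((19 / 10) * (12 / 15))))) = 295488 / 315658805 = 0.00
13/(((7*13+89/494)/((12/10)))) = 38532/225215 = 0.17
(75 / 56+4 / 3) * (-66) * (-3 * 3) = 44451 / 28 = 1587.54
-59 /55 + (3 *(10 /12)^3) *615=1407959 /1320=1066.64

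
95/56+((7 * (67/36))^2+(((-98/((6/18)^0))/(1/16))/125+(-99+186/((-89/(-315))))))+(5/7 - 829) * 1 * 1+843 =73969100881/100926000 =732.90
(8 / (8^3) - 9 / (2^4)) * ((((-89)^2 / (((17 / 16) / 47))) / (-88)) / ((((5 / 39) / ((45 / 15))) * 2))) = 304903053 / 11968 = 25476.53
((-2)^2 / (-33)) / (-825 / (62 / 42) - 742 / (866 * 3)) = 13423 / 61920859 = 0.00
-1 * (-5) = 5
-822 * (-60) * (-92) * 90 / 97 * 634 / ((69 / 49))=-183861014400 / 97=-1895474375.26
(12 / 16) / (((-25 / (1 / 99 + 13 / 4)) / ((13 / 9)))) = -16783 / 118800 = -0.14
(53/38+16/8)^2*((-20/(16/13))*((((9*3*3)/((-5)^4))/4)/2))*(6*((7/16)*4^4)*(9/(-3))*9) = 9935525691/180500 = 55044.46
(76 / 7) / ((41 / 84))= 22.24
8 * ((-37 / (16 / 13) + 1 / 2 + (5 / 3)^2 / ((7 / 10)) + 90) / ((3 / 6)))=64921 / 63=1030.49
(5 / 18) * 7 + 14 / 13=707 / 234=3.02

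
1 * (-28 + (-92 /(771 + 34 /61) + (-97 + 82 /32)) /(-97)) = -1974051633 /73044880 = -27.03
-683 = -683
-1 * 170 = -170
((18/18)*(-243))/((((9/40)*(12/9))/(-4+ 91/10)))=-4131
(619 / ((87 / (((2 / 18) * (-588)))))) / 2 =-60662 / 261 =-232.42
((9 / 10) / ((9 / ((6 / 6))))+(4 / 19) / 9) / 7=211 / 11970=0.02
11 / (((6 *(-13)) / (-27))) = 99 / 26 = 3.81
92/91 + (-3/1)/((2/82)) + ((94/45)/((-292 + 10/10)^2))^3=-614267556373577214490481/5035433531213001837375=-121.99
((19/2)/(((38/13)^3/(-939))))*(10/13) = -793455/2888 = -274.74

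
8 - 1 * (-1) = 9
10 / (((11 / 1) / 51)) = 510 / 11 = 46.36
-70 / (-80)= 7 / 8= 0.88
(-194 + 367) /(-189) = -173 /189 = -0.92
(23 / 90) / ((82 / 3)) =23 / 2460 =0.01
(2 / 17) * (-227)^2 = 6062.24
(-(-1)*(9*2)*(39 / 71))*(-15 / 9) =-1170 / 71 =-16.48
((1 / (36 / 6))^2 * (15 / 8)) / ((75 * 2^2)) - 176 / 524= -253309 / 754560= -0.34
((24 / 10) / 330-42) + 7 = -9623 / 275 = -34.99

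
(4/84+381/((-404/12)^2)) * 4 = 328840/214221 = 1.54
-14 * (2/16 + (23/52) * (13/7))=-53/4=-13.25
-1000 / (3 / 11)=-11000 / 3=-3666.67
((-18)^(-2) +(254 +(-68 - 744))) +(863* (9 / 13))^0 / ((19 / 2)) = -3434381 / 6156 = -557.89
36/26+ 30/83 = 1884/1079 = 1.75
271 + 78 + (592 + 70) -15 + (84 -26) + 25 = 1079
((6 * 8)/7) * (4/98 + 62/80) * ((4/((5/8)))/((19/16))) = 30.15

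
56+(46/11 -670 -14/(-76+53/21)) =-609.63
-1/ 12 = -0.08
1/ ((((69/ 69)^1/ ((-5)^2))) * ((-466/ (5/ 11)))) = -0.02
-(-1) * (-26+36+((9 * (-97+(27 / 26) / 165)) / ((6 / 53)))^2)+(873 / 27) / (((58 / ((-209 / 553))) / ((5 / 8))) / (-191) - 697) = 59459525.56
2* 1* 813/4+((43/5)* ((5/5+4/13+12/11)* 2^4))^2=111792522437/1022450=109337.89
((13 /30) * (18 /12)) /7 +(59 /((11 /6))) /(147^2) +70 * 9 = 998485307 /1584660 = 630.09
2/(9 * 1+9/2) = 0.15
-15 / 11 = -1.36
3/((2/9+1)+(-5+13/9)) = -9/7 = -1.29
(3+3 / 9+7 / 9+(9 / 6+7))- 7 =101 / 18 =5.61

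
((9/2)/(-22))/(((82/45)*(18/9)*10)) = -81/14432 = -0.01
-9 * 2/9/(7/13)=-26/7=-3.71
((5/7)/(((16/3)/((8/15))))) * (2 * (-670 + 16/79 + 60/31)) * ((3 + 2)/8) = -4088985/68572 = -59.63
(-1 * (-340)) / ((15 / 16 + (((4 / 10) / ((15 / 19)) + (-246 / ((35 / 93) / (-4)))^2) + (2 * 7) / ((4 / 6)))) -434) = 19992000 / 401949215429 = 0.00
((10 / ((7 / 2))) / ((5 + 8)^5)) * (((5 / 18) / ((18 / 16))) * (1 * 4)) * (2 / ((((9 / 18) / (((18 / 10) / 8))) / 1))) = 160 / 23391459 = 0.00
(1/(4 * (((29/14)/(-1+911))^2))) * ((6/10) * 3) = 86847.11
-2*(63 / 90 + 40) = -407 / 5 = -81.40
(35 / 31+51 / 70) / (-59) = -4031 / 128030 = -0.03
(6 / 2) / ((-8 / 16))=-6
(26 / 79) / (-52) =-0.01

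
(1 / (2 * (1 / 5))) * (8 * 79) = 1580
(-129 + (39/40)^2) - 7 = -216079/1600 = -135.05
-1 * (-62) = 62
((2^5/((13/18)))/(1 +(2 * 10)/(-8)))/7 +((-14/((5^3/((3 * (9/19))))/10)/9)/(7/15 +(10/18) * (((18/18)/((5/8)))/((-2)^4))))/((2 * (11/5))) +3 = -1159149/893893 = -1.30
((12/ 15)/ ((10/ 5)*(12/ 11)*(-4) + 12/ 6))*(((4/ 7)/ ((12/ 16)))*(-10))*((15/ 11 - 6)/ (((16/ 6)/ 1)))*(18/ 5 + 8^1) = -23664/ 1295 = -18.27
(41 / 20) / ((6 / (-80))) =-82 / 3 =-27.33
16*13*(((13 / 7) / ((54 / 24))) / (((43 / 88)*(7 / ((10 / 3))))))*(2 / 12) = 27.88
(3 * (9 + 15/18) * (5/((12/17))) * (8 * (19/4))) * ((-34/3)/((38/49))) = -4177495/36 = -116041.53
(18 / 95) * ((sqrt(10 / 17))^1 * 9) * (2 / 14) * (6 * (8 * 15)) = 23328 * sqrt(170) / 2261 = 134.52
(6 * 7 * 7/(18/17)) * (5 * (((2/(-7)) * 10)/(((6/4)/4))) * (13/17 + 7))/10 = -24640/3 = -8213.33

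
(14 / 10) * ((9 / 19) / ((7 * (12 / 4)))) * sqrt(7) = 3 * sqrt(7) / 95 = 0.08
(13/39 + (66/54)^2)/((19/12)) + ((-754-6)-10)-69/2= -824233/1026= -803.35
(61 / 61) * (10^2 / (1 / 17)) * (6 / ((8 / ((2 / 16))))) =1275 / 8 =159.38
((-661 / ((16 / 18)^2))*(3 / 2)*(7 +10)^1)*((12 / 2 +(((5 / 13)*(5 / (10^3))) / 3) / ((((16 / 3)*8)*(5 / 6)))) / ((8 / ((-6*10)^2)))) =-24536072215557 / 425984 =-57598576.98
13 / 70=0.19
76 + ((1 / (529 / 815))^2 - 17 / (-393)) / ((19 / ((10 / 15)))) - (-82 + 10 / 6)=980541213787 / 6268718241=156.42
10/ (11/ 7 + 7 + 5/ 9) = 126/ 115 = 1.10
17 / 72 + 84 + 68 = 10961 / 72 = 152.24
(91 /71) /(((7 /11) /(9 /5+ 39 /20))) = 2145 /284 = 7.55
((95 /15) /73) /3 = 19 /657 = 0.03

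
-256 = -256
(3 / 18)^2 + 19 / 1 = 685 / 36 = 19.03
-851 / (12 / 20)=-4255 / 3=-1418.33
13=13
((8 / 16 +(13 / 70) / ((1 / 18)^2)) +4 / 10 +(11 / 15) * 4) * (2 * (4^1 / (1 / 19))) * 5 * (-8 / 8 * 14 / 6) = -1021516 / 9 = -113501.78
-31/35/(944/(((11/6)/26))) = -341/5154240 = -0.00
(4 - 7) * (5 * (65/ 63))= -15.48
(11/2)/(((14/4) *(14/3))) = 33/98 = 0.34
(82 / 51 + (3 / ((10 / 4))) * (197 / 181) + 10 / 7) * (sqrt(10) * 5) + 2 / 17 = 2 / 17 + 1402994 * sqrt(10) / 64617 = 68.78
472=472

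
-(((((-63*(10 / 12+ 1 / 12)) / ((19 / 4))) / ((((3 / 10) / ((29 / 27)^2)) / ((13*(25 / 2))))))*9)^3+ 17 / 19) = 1165253078179266896749708 / 3645153819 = 319671853655530.72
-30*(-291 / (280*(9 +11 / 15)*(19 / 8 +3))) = 13095 / 21973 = 0.60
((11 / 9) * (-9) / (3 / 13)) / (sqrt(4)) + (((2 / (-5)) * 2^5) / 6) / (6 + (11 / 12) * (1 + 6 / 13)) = -828659 / 34350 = -24.12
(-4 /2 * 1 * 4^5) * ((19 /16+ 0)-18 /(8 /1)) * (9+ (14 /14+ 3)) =28288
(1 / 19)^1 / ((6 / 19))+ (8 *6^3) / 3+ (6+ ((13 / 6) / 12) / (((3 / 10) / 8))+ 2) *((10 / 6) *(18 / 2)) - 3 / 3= 13813 / 18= 767.39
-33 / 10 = -3.30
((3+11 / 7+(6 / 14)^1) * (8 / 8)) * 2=10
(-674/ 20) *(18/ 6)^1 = -1011/ 10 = -101.10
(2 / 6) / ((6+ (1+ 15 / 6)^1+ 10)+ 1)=2 / 123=0.02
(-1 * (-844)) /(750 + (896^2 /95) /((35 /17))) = 200450 /1152973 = 0.17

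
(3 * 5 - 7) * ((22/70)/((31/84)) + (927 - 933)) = -6384/155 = -41.19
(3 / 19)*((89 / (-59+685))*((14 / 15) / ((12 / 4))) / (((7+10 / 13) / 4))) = 0.00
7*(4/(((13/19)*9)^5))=69330772/21924480357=0.00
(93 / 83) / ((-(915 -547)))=-93 / 30544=-0.00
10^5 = 100000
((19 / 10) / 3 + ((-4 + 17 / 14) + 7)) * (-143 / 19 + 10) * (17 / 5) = 40.77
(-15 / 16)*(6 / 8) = -45 / 64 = -0.70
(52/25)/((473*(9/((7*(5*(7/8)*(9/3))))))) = 637/14190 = 0.04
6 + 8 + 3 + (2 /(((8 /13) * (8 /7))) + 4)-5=603 /32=18.84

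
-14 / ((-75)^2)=-0.00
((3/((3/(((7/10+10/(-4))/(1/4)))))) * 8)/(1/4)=-1152/5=-230.40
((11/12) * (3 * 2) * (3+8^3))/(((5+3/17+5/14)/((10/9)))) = 568.75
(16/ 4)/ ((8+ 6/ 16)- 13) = -32/ 37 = -0.86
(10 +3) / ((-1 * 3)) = -13 / 3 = -4.33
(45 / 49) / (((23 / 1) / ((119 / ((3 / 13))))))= 3315 / 161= 20.59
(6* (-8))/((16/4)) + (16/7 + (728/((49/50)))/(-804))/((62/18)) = -168720/14539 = -11.60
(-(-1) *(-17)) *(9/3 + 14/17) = -65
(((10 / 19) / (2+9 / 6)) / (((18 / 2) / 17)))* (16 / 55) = 1088 / 13167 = 0.08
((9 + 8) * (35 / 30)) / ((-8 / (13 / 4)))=-1547 / 192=-8.06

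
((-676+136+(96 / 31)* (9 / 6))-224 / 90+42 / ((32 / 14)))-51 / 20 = -5825729 / 11160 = -522.02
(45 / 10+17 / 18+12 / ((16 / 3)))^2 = 59.20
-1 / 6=-0.17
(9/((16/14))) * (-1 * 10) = -315/4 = -78.75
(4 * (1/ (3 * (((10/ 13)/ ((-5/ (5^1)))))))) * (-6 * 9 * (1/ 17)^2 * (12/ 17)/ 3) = 1872/ 24565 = 0.08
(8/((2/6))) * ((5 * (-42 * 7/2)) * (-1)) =17640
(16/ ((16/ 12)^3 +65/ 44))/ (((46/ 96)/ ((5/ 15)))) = 2.89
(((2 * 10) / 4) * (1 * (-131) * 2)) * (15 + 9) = -31440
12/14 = 6/7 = 0.86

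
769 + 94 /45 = 34699 /45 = 771.09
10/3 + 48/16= 19/3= 6.33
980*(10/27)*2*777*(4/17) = 20305600/153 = 132716.34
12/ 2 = 6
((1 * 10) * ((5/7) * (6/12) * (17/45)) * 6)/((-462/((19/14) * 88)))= -6460/3087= -2.09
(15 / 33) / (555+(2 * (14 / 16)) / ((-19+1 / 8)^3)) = 17214755 / 21019205999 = 0.00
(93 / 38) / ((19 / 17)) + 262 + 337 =434059 / 722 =601.19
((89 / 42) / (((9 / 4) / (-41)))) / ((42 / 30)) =-36490 / 1323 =-27.58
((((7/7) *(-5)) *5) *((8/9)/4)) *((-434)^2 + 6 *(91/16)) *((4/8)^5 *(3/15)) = -7535605/1152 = -6541.32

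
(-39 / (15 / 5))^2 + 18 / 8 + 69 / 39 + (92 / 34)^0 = 9049 / 52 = 174.02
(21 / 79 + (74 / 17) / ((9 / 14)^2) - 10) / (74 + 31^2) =0.00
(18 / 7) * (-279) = -717.43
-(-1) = 1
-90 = -90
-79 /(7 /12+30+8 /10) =-4740 /1883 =-2.52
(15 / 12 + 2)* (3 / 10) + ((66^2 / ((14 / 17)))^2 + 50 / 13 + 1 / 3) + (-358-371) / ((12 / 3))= 2138628957379 / 76440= 27977877.52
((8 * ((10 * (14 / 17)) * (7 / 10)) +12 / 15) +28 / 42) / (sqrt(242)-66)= -12134 / 15895-6067 * sqrt(2) / 47685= -0.94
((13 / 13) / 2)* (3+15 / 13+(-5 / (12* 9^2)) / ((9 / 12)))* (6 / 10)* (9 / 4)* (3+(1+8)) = 39301 / 1170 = 33.59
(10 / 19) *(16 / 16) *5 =50 / 19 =2.63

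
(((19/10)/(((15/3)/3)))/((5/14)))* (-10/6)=-133/25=-5.32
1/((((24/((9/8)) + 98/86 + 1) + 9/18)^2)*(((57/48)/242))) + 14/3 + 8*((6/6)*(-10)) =-163490434726/2180490825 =-74.98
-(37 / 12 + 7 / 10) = -227 / 60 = -3.78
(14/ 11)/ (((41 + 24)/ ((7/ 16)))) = 49/ 5720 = 0.01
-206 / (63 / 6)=-412 / 21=-19.62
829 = 829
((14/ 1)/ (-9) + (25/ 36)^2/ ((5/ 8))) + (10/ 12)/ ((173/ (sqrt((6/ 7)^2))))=-152987/ 196182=-0.78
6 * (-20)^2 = 2400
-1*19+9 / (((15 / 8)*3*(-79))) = -7513 / 395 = -19.02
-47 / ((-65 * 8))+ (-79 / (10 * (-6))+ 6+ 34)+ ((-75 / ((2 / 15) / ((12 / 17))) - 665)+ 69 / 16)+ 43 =-10325183 / 10608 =-973.34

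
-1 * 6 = -6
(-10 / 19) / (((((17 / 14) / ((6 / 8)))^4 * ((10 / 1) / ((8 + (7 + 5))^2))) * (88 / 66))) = -14586075 / 6347596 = -2.30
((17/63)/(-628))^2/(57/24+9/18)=289/4500266526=0.00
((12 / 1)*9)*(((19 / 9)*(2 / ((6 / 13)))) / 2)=494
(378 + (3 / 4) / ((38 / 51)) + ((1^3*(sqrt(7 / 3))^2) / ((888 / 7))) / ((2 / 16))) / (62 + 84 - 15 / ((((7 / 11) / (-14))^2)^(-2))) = 561958036090 / 216392011047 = 2.60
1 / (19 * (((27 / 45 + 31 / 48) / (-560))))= -134400 / 5681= -23.66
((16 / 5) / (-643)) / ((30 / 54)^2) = -1296 / 80375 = -0.02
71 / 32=2.22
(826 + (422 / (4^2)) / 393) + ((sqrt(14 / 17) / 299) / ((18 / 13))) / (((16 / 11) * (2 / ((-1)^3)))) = 2597155 / 3144-11 * sqrt(238) / 225216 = 826.07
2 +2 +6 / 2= 7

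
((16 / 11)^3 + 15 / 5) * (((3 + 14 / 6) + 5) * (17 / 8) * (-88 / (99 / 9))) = -4262903 / 3993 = -1067.59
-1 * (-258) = 258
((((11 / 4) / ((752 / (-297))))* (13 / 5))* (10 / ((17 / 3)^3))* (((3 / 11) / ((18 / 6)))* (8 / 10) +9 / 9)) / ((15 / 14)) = -0.16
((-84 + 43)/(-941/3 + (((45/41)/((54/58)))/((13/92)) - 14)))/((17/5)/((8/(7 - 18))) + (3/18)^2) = -23601240/854232127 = -0.03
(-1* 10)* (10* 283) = -28300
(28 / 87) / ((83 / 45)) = 420 / 2407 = 0.17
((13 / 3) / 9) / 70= 13 / 1890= 0.01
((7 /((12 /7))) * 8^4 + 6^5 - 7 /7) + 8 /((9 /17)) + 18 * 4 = 221287 /9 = 24587.44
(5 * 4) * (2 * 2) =80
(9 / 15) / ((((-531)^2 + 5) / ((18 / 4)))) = 27 / 2819660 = 0.00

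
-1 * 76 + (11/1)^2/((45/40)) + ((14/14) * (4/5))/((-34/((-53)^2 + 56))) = -5486/153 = -35.86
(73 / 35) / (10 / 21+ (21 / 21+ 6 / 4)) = 0.70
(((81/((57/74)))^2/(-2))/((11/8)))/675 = -591408/99275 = -5.96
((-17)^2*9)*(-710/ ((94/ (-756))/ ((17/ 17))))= 698056380/ 47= 14852263.40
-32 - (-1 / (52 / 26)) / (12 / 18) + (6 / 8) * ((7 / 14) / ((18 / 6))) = -249 / 8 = -31.12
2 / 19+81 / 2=1543 / 38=40.61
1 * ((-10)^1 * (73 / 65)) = -146 / 13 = -11.23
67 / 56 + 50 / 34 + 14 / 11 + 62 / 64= 4.91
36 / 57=12 / 19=0.63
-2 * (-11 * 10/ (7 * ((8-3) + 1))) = 110/ 21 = 5.24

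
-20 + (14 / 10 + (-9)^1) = -138 / 5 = -27.60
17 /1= 17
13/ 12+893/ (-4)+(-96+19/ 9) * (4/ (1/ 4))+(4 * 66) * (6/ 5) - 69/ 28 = -1776667/ 1260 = -1410.05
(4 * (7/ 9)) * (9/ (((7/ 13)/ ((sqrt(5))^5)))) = 1300 * sqrt(5) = 2906.89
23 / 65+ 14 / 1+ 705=46758 / 65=719.35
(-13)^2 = 169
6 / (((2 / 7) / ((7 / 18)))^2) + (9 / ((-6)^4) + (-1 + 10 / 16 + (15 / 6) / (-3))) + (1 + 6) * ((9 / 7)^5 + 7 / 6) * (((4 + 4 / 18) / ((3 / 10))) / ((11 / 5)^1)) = 7512888539 / 34228656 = 219.49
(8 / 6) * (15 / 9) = 20 / 9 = 2.22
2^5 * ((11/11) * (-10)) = -320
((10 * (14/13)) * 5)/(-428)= -175/1391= -0.13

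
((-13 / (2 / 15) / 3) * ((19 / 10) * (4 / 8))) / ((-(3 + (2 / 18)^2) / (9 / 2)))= 180063 / 3904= 46.12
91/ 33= 2.76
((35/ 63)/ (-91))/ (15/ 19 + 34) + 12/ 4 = 1623982/ 541359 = 3.00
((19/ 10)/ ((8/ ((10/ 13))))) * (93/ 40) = 1767/ 4160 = 0.42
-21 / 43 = -0.49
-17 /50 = -0.34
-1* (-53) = 53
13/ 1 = 13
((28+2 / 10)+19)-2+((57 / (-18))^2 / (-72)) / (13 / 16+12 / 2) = 3988903 / 88290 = 45.18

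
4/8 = 0.50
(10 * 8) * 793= 63440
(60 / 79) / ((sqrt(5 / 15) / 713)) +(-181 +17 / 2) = -345 / 2 +42780 * sqrt(3) / 79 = 765.44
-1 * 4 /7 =-4 /7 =-0.57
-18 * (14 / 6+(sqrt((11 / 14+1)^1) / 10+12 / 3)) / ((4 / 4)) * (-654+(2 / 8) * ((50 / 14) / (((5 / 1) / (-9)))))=76316.18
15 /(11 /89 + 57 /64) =85440 /5777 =14.79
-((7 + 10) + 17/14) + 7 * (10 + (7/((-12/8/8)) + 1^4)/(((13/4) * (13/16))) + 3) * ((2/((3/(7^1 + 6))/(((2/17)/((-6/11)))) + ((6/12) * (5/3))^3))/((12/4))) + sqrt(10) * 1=-30377055/2761486 + sqrt(10)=-7.84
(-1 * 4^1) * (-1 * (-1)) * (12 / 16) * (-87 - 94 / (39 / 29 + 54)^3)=359705543441 / 1378173375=261.00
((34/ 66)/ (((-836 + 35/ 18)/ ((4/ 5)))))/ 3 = -136/ 825715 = -0.00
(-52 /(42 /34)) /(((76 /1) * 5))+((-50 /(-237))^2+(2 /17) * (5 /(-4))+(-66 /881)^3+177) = 153523007275747893463 /868410327452826690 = 176.79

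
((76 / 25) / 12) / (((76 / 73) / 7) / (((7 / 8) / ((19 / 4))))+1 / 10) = 135926 / 486855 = 0.28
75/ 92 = 0.82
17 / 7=2.43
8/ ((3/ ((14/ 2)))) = 56/ 3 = 18.67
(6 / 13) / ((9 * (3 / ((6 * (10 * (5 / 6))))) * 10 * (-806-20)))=-5 / 48321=-0.00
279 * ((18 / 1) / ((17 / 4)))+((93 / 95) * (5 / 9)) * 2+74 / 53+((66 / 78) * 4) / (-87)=22925904596 / 19361589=1184.09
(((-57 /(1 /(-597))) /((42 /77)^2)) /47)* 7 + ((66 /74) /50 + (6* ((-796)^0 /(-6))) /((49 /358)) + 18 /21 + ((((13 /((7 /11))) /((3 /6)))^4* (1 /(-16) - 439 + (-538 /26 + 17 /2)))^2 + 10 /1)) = 1585154255367302990622775708177 /1002498893900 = 1581202996843828229.01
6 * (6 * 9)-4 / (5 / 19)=1544 / 5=308.80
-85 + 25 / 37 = -84.32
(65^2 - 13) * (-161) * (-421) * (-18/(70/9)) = -3303568476/5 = -660713695.20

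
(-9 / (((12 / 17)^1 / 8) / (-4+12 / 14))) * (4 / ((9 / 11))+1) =39644 / 21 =1887.81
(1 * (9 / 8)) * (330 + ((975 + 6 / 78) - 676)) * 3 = 110403 / 52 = 2123.13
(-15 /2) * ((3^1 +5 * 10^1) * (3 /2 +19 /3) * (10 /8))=-62275 /16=-3892.19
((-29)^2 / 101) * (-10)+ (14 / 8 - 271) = -142417 / 404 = -352.52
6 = 6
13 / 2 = 6.50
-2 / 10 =-1 / 5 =-0.20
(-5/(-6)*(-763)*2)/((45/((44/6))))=-16786/81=-207.23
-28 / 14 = -2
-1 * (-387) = 387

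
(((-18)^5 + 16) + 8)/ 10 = -188954.40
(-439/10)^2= 192721/100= 1927.21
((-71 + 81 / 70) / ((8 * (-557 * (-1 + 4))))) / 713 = 4889 / 667196880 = 0.00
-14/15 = -0.93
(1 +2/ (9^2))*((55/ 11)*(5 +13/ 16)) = 12865/ 432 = 29.78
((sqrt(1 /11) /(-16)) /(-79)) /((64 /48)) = 3*sqrt(11) /55616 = 0.00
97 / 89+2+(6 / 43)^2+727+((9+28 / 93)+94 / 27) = 102324117401 / 137737557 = 742.89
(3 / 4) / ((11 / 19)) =57 / 44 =1.30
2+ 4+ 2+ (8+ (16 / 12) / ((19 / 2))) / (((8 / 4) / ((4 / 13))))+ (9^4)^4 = 1373087959939221037 / 741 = 1853020188851850.25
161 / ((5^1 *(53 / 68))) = 10948 / 265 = 41.31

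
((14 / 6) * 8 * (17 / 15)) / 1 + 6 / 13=12646 / 585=21.62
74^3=405224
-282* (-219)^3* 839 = 2485097392482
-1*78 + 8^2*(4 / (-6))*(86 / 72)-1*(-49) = -2159 / 27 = -79.96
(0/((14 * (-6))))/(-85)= 0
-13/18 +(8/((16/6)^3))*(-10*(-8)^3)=38867/18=2159.28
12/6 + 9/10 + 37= 399/10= 39.90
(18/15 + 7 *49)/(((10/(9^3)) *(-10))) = -1254609/500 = -2509.22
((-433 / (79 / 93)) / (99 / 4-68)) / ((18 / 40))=1073840 / 41001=26.19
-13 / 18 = -0.72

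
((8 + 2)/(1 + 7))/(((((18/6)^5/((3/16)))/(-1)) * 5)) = -1/5184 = -0.00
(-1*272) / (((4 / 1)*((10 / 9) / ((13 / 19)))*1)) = -3978 / 95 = -41.87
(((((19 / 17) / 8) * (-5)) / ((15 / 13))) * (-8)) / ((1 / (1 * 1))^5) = 247 / 51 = 4.84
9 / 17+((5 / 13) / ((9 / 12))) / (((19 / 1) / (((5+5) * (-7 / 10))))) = 4289 / 12597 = 0.34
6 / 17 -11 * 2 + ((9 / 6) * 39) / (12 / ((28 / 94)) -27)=-18175 / 1054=-17.24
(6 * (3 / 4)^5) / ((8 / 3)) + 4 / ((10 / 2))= 27319 / 20480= 1.33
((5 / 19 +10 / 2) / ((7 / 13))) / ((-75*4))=-13 / 399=-0.03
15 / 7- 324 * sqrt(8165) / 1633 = 15 / 7- 324 * sqrt(8165) / 1633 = -15.79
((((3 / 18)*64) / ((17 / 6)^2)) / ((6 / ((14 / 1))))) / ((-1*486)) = -448 / 70227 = -0.01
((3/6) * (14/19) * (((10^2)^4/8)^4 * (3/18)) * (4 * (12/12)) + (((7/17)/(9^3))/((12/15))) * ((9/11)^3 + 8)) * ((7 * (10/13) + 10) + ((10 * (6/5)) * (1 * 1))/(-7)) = 81973262483130904183535760000.00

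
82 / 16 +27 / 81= 131 / 24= 5.46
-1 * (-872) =872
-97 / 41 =-2.37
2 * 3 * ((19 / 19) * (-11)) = -66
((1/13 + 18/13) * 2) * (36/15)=456/65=7.02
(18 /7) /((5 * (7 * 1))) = 18 /245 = 0.07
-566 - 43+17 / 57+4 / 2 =-34582 / 57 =-606.70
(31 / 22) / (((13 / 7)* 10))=217 / 2860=0.08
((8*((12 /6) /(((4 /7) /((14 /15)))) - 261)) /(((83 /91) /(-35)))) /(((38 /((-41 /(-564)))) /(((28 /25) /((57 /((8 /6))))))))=11308452064 /2851728525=3.97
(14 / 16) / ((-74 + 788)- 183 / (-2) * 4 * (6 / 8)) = 7 / 7908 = 0.00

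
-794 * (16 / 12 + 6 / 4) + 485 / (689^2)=-3203890574 / 1424163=-2249.67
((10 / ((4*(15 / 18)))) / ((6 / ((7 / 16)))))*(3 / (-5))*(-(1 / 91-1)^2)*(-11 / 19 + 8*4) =725355 / 179816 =4.03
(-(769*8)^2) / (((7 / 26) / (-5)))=4920123520 / 7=702874788.57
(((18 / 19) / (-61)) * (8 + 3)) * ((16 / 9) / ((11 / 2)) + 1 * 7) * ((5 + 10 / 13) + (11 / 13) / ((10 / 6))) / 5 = -23664 / 15067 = -1.57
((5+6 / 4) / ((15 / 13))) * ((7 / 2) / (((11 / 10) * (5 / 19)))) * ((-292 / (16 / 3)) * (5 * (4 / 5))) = -1640821 / 110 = -14916.55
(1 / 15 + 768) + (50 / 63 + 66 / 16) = 1947923 / 2520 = 772.99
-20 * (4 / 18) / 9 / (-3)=40 / 243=0.16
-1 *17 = -17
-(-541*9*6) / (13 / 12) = 350568 / 13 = 26966.77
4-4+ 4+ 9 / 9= 5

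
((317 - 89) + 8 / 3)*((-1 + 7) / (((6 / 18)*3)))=1384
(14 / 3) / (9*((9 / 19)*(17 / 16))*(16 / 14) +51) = 3724 / 44829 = 0.08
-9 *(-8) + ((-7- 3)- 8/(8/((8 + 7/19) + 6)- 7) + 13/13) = 113001/1759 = 64.24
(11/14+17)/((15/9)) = 10.67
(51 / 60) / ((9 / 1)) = 17 / 180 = 0.09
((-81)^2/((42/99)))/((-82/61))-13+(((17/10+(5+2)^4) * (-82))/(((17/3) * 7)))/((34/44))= -29768901733/1658860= -17945.40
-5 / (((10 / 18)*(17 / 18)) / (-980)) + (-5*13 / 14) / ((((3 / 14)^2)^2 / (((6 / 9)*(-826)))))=5047640920 / 4131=1221893.23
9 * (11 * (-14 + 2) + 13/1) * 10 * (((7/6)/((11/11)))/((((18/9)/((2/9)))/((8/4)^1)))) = -8330/3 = -2776.67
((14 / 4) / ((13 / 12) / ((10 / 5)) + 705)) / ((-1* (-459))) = 4 / 370107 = 0.00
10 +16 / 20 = 54 / 5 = 10.80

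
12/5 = 2.40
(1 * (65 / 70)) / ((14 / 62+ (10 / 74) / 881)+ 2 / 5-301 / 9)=-591146595 / 20892884306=-0.03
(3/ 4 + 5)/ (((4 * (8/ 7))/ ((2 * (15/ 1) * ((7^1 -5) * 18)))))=21735/ 16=1358.44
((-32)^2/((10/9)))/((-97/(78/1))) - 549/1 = -625689/485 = -1290.08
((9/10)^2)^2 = 6561/10000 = 0.66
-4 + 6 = 2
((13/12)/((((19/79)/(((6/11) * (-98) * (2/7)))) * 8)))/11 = -0.78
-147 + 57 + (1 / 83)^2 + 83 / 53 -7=-34844509 / 365117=-95.43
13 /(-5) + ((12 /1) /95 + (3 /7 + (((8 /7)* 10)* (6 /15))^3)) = 609264 /6517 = 93.49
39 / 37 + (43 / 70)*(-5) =-1045 / 518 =-2.02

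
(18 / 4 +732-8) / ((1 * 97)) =1457 / 194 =7.51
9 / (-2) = -9 / 2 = -4.50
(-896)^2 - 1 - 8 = 802807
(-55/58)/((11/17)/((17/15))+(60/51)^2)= -3179/6554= -0.49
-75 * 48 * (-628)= 2260800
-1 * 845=-845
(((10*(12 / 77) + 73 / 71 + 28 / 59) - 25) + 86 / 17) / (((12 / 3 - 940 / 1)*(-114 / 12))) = -23139938 / 12189600423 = -0.00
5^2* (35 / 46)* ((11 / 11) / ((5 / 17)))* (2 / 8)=2975 / 184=16.17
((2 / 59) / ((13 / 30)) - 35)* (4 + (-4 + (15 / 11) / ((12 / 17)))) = -206975 / 3068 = -67.46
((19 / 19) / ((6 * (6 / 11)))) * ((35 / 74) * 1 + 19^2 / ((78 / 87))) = 123.18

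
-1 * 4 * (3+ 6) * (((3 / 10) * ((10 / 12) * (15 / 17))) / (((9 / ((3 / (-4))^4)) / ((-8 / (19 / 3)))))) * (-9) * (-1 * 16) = 32805 / 646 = 50.78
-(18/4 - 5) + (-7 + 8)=3/2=1.50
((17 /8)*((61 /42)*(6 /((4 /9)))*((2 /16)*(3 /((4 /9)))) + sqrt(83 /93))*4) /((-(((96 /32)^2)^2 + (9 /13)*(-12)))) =-121329 /62720-221*sqrt(7719) /175770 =-2.04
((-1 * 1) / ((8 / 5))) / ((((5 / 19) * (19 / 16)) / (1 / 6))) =-1 / 3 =-0.33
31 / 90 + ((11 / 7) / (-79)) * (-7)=3439 / 7110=0.48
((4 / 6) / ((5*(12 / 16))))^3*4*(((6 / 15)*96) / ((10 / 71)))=6.13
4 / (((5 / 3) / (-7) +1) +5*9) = 84 / 961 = 0.09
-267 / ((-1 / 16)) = 4272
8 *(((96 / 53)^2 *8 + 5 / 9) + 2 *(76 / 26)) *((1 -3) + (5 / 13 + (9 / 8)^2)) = -1040821349 / 11393304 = -91.35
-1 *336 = -336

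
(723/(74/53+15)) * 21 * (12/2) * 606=2925885564/869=3366956.92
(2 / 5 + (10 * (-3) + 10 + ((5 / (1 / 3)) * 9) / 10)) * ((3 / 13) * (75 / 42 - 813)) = 2078331 / 1820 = 1141.94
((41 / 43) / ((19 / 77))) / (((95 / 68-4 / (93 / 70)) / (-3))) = 59894604 / 8337485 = 7.18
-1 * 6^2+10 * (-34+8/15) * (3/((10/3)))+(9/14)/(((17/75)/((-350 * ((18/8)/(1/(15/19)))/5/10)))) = -4812249/12920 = -372.47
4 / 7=0.57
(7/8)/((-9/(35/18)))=-245/1296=-0.19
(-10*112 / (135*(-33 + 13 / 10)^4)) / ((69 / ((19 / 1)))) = -42560000 / 18812646882423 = -0.00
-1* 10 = -10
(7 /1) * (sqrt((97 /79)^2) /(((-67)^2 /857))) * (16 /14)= 665032 /354631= 1.88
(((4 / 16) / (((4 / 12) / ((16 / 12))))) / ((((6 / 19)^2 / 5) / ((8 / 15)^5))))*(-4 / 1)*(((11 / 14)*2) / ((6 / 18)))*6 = -260243456 / 1063125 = -244.79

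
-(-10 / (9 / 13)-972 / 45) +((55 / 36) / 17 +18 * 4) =110297 / 1020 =108.13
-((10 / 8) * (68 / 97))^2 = -7225 / 9409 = -0.77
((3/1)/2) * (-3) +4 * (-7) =-65/2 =-32.50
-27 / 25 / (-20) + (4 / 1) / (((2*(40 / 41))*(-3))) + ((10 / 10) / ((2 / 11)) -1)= 2903 / 750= 3.87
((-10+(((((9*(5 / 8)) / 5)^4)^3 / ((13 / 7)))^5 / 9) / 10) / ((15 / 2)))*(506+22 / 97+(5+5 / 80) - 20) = -40826793361793086793254159294418119019494293465146087538908270111137 / 66232166501889230127582284456300178633834231569535445998187315200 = -616.42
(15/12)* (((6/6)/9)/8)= 5/288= 0.02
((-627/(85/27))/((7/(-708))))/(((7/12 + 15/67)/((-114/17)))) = -1692703008/10115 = -167345.82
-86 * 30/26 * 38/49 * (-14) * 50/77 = 4902000/7007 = 699.59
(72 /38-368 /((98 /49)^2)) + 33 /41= -69565 /779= -89.30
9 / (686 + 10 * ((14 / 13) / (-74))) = 0.01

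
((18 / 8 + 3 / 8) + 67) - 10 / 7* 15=2699 / 56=48.20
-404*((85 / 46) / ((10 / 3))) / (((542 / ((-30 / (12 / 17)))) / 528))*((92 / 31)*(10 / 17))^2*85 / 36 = 17376040000 / 260431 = 66720.32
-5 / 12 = -0.42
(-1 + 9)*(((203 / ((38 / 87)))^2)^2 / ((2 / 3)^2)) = 839845270286.08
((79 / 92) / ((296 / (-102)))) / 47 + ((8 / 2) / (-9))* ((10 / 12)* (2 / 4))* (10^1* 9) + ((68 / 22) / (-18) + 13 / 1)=-243580631 / 63355248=-3.84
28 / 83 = 0.34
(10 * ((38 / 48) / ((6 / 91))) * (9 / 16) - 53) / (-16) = -1861 / 2048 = -0.91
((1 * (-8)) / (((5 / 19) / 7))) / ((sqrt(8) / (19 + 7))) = -6916 * sqrt(2) / 5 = -1956.14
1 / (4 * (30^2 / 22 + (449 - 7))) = 11 / 21248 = 0.00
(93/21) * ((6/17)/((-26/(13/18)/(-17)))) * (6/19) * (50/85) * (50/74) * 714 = 46500/703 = 66.15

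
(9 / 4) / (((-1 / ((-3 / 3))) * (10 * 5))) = 9 / 200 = 0.04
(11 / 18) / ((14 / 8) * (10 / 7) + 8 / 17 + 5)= 187 / 2439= 0.08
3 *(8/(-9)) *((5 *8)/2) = -160/3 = -53.33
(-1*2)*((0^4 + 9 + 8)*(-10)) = 340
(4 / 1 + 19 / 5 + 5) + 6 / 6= 69 / 5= 13.80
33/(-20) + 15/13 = -129/260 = -0.50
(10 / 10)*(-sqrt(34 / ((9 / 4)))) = -2*sqrt(34) / 3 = -3.89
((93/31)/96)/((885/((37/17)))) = 37/481440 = 0.00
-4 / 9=-0.44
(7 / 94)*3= 21 / 94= 0.22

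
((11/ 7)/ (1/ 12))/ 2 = 66/ 7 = 9.43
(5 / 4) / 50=1 / 40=0.02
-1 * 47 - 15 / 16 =-767 / 16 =-47.94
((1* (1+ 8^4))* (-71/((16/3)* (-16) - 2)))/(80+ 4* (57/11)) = 9599271/290296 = 33.07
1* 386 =386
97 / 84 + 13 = 1189 / 84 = 14.15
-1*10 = -10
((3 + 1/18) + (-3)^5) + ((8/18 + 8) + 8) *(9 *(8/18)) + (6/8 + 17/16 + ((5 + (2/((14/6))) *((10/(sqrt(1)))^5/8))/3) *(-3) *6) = -64488.07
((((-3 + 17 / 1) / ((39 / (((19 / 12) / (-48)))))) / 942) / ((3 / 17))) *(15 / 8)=-11305 / 84644352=-0.00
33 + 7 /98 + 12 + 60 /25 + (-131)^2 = 1204593 /70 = 17208.47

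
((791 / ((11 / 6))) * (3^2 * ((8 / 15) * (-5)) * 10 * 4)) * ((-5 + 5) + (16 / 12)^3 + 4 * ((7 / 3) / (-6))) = -1012480 / 3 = -337493.33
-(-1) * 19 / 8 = 19 / 8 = 2.38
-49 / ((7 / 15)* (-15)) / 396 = 7 / 396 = 0.02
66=66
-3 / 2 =-1.50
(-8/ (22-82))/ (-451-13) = -1/ 3480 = -0.00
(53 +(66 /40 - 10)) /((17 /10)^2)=4465 /289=15.45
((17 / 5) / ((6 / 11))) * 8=49.87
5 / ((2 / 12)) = 30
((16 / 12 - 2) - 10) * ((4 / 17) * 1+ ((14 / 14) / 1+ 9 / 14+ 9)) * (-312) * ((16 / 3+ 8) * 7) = 57441280 / 17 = 3378898.82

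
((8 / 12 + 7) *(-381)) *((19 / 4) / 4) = -3468.69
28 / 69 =0.41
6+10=16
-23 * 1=-23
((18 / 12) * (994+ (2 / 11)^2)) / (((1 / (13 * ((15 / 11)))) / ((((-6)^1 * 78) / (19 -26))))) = 16464855420 / 9317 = 1767184.22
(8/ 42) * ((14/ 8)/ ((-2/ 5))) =-5/ 6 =-0.83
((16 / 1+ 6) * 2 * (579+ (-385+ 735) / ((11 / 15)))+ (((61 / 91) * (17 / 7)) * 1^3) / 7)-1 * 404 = 205436085 / 4459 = 46072.23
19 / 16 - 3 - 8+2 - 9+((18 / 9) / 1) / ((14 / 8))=-1755 / 112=-15.67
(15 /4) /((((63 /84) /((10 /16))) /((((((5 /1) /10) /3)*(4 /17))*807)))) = 6725 /68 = 98.90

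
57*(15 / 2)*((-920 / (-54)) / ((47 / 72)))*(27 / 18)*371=291828600 / 47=6209119.15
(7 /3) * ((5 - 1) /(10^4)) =7 /7500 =0.00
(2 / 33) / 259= 2 / 8547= 0.00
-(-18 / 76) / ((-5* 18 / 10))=-1 / 38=-0.03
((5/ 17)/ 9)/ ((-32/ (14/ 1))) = -35/ 2448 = -0.01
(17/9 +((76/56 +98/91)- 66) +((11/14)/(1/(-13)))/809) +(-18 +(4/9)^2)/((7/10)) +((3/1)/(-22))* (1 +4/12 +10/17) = -97442288512/1115106993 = -87.38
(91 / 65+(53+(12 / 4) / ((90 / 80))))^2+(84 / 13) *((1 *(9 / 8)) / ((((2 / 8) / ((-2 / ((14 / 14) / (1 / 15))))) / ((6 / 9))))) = 3254.02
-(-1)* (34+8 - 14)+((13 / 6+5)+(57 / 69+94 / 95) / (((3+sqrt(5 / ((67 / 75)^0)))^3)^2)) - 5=633547 / 18240 - 35703* sqrt(5) / 17480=30.17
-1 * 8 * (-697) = 5576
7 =7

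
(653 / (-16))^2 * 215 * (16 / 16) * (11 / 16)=1008457285 / 4096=246205.39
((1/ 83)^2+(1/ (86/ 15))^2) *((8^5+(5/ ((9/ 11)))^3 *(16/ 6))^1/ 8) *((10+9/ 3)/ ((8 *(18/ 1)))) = 184735440248671/ 16045910384832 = 11.51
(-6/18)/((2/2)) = -1/3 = -0.33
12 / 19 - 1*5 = -83 / 19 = -4.37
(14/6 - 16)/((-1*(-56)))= -41/168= -0.24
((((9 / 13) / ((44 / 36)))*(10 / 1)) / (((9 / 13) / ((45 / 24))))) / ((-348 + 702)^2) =75 / 612656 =0.00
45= 45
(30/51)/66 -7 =-6.99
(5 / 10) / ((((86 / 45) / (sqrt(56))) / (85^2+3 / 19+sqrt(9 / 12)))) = 14147.43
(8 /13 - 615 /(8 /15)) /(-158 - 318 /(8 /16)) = 119861 /82576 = 1.45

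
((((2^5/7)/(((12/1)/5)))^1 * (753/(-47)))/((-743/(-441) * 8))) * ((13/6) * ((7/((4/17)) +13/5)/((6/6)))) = -44334381/279368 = -158.70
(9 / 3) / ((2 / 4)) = 6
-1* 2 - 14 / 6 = -13 / 3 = -4.33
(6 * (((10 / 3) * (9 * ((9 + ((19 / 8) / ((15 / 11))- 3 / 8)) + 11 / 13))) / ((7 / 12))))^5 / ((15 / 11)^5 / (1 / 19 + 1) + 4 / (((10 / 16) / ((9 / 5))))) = 5537079833840330388635172284006400 / 178661357911312003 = 30992039345122140.41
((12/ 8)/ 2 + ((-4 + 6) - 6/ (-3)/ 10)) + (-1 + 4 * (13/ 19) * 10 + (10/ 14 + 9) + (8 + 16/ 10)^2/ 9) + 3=695227/ 13300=52.27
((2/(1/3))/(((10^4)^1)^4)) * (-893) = -2679/5000000000000000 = -0.00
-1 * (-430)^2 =-184900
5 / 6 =0.83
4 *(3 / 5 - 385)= -7688 / 5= -1537.60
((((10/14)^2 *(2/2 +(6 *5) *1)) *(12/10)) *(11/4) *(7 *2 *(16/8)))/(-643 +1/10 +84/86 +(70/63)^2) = -356310900/156206309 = -2.28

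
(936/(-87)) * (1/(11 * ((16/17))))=-663/638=-1.04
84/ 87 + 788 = 22880/ 29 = 788.97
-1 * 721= -721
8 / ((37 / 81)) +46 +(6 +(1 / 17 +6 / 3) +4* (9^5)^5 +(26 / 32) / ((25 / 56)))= 90311566851635055667299632389 / 31450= 2871591950767410355081069.00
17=17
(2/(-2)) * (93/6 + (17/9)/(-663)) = -10879/702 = -15.50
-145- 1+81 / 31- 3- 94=-7452 / 31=-240.39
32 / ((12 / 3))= 8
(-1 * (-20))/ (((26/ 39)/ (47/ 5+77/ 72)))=3769/ 12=314.08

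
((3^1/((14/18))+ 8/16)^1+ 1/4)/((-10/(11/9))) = -0.56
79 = 79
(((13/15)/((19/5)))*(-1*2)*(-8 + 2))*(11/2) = 286/19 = 15.05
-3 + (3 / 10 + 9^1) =63 / 10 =6.30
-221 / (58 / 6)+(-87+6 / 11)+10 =-31682 / 319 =-99.32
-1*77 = -77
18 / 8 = 9 / 4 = 2.25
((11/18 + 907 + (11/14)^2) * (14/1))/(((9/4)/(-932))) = -2986342360/567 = -5266917.74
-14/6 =-7/3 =-2.33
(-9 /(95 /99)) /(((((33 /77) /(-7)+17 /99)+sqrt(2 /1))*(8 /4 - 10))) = -289590147 /4443825070+20967191091*sqrt(2) /35550600560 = 0.77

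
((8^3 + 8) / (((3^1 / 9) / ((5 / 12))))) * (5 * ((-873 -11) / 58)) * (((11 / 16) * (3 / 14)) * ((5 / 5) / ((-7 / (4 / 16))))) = 11851125 / 45472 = 260.62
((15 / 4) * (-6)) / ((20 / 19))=-171 / 8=-21.38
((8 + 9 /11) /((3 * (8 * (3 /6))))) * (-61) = -5917 /132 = -44.83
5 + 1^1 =6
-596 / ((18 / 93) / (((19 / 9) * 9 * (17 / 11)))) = -2983874 / 33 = -90420.42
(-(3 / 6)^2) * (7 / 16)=-7 / 64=-0.11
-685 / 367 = -1.87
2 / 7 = 0.29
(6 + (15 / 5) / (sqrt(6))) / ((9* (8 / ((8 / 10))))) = 0.08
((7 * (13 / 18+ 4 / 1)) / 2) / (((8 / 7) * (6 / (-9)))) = -4165 / 192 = -21.69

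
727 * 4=2908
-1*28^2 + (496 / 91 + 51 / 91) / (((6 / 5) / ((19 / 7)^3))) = -128066587 / 187278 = -683.83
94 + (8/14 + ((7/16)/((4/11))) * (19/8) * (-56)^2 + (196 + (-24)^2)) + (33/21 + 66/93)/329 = 5612891023/571144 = 9827.45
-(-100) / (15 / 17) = 340 / 3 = 113.33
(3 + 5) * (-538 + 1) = -4296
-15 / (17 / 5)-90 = -94.41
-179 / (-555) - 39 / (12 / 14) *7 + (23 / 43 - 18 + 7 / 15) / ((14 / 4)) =-107928949 / 334110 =-323.03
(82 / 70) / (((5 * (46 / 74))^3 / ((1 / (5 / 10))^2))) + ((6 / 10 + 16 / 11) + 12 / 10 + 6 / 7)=2498923137 / 585536875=4.27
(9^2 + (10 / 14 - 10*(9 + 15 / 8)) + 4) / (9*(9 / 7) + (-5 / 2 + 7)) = -43 / 30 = -1.43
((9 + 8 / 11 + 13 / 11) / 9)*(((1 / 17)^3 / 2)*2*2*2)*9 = 480 / 54043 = 0.01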